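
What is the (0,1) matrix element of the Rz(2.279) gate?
0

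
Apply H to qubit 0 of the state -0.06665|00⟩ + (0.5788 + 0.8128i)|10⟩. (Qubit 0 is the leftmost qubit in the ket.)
(0.3621 + 0.5747i)|00⟩ + (-0.4564 - 0.5747i)|10⟩

H on qubit 0 mixes each pair of kets that differ only in qubit 0: amplitudes (a, b) of (|…0…⟩, |…1…⟩) become ((a + b)/√2, (a − b)/√2). Kets absent from the input have amplitude 0.
(|00⟩, |10⟩): (a, b) = (-0.06665, (0.5788 + 0.8128i)) → ((0.3621 + 0.5747i), (-0.4564 - 0.5747i))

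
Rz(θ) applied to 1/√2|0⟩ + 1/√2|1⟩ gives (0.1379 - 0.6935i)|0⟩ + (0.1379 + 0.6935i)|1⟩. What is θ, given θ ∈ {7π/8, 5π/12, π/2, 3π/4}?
7π/8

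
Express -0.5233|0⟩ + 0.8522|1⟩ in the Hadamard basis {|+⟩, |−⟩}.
0.2326|+⟩ - 0.9726|−⟩

With |ψ⟩ = α|0⟩ + β|1⟩, the Hadamard-basis coefficients are ⟨+|ψ⟩ = (α + β)/√2 and ⟨−|ψ⟩ = (α − β)/√2.
Here α = -0.5233, β = 0.8522: (α + β)/√2 = 0.2326, (α − β)/√2 = -0.9726.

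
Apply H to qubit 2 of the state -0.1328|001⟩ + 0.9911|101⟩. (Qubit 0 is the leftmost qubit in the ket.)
-0.0939|000⟩ + 0.0939|001⟩ + 0.7008|100⟩ - 0.7008|101⟩

H on qubit 2 mixes each pair of kets that differ only in qubit 2: amplitudes (a, b) of (|…0…⟩, |…1…⟩) become ((a + b)/√2, (a − b)/√2). Kets absent from the input have amplitude 0.
(|000⟩, |001⟩): (a, b) = (0, -0.1328) → (-0.0939, 0.0939)
(|100⟩, |101⟩): (a, b) = (0, 0.9911) → (0.7008, -0.7008)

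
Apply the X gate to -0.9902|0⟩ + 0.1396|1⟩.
0.1396|0⟩ - 0.9902|1⟩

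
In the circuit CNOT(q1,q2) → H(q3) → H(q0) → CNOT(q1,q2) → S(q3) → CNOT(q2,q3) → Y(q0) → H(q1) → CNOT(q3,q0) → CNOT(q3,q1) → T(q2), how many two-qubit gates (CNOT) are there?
5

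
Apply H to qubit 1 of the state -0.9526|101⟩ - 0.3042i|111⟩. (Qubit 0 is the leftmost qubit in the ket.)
(-0.6736 - 0.2151i)|101⟩ + (-0.6736 + 0.2151i)|111⟩

H on qubit 1 mixes each pair of kets that differ only in qubit 1: amplitudes (a, b) of (|…0…⟩, |…1…⟩) become ((a + b)/√2, (a − b)/√2). Kets absent from the input have amplitude 0.
(|101⟩, |111⟩): (a, b) = (-0.9526, -0.3042i) → ((-0.6736 - 0.2151i), (-0.6736 + 0.2151i))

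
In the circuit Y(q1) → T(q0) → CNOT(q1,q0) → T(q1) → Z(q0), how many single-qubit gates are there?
4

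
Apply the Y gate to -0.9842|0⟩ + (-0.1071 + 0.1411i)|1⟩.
(0.1411 + 0.1071i)|0⟩ - 0.9842i|1⟩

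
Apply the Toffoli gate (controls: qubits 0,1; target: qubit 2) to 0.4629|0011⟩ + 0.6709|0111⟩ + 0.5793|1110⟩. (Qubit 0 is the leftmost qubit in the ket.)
0.4629|0011⟩ + 0.6709|0111⟩ + 0.5793|1100⟩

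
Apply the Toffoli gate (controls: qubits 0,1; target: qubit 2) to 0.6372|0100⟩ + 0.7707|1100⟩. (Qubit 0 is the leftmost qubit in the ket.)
0.6372|0100⟩ + 0.7707|1110⟩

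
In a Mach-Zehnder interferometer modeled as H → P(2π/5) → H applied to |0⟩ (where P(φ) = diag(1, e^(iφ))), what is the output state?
(0.6545 + 0.4755i)|0⟩ + (0.3455 - 0.4755i)|1⟩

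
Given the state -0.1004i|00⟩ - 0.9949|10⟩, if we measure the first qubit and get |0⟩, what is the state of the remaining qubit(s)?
-i|0⟩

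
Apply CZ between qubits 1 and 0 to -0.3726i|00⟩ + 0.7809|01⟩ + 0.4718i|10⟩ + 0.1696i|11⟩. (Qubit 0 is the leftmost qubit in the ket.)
-0.3726i|00⟩ + 0.7809|01⟩ + 0.4718i|10⟩ - 0.1696i|11⟩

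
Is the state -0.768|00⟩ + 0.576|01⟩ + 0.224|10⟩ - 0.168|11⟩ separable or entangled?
Separable

Writing the state as a|00⟩ + b|01⟩ + c|10⟩ + d|11⟩, it is a product state iff ad − bc = 0.
Here (a, b, c, d) = (-0.768, 0.576, 0.224, -0.168): ad − bc = (-0.768)(-0.168) − (0.576)(0.224) = 0, so the state is separable.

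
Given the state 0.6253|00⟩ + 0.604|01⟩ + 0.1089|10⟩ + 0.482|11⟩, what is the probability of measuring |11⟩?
0.2323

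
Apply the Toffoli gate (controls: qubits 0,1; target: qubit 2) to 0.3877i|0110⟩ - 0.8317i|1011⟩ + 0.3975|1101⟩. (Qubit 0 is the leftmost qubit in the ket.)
0.3877i|0110⟩ - 0.8317i|1011⟩ + 0.3975|1111⟩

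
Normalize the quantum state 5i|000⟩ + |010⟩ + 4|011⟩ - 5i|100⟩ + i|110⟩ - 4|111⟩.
0.5455i|000⟩ + 0.1091|010⟩ + 0.4364|011⟩ - 0.5455i|100⟩ + 0.1091i|110⟩ - 0.4364|111⟩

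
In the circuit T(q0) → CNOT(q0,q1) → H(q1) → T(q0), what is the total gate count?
4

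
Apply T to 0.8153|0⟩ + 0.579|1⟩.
0.8153|0⟩ + (0.4094 + 0.4094i)|1⟩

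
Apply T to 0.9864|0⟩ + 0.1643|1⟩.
0.9864|0⟩ + (0.1162 + 0.1162i)|1⟩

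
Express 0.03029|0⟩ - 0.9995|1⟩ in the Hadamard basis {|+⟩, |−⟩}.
-0.6853|+⟩ + 0.7282|−⟩

With |ψ⟩ = α|0⟩ + β|1⟩, the Hadamard-basis coefficients are ⟨+|ψ⟩ = (α + β)/√2 and ⟨−|ψ⟩ = (α − β)/√2.
Here α = 0.03029, β = -0.9995: (α + β)/√2 = -0.6853, (α − β)/√2 = 0.7282.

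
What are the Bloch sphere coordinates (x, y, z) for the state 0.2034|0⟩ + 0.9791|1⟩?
(0.3983, 0, -0.9173)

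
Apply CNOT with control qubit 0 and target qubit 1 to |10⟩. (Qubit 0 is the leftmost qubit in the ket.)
|11⟩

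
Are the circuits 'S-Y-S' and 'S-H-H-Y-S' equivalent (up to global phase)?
Yes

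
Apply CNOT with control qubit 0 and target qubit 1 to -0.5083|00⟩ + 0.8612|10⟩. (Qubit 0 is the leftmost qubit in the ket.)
-0.5083|00⟩ + 0.8612|11⟩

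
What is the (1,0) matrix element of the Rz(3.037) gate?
0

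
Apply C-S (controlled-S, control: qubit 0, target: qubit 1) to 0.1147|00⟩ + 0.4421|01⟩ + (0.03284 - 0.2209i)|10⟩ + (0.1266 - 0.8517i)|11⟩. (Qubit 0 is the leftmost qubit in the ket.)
0.1147|00⟩ + 0.4421|01⟩ + (0.03284 - 0.2209i)|10⟩ + (0.8517 + 0.1266i)|11⟩

C-S leaves the control-|0⟩ kets |00⟩, |01⟩ unchanged and applies S to qubit 1 on the control-|1⟩ pair (|10⟩, |11⟩).
S = [[1, 0], [0, i]].
With a = amp(|10⟩) = (0.03284 - 0.2209i) and b = amp(|11⟩) = (0.1266 - 0.8517i):
new amp(|10⟩) = (1)·a = (0.03284 - 0.2209i)
new amp(|11⟩) = (i)·b = (0.8517 + 0.1266i)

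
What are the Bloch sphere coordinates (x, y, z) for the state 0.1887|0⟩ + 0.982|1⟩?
(0.3706, 0, -0.9287)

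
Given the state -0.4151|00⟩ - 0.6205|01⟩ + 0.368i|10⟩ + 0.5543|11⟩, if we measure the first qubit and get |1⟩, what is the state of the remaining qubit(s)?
0.5531i|0⟩ + 0.8331|1⟩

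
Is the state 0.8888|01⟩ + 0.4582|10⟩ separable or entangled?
Entangled

Writing the state as a|00⟩ + b|01⟩ + c|10⟩ + d|11⟩, it is a product state iff ad − bc = 0.
Here (a, b, c, d) = (0, 0.8888, 0.4582, 0): ad − bc = (0)(0) − (0.8888)(0.4582) = -0.4072 ≠ 0, so the state is entangled.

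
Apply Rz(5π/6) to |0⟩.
(0.2588 - 0.9659i)|0⟩

Rz(5π/6) = [[e^(−iθ/2), 0], [0, e^(iθ/2)]] with e^(±iθ/2) = cos(θ/2) ± i·sin(θ/2); θ = 5π/6, cos(θ/2) ≈ 0.258819, sin(θ/2) ≈ 0.965926.
With a = amp(|0⟩) = 1 and b = amp(|1⟩) = 0:
new amp(|0⟩) = (0.258819 - 0.965926i)·a = (0.2588 - 0.9659i)
new amp(|1⟩) = (0.258819 + 0.965926i)·b = 0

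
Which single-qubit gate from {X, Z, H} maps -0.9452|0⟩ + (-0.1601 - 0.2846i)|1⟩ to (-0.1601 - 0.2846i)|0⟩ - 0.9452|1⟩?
X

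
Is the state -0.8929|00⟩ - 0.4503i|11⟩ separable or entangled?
Entangled

Writing the state as a|00⟩ + b|01⟩ + c|10⟩ + d|11⟩, it is a product state iff ad − bc = 0.
Here (a, b, c, d) = (-0.8929, 0, 0, -0.4503i): ad − bc = (-0.8929)(-0.4503i) − (0)(0) = 0.4021i ≠ 0, so the state is entangled.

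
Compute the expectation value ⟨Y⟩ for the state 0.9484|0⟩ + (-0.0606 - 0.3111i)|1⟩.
-0.5901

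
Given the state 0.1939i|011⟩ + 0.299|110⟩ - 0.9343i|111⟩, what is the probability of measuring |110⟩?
0.0894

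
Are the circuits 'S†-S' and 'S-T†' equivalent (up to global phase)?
No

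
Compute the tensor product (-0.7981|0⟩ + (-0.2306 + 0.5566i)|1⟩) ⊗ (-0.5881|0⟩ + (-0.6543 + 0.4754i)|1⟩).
0.4694|00⟩ + (0.5222 - 0.3794i)|01⟩ + (0.1356 - 0.3273i)|10⟩ + (-0.1137 - 0.4738i)|11⟩

amp(|b₁b₂…⟩) = product of the factor amplitudes for bits b₁, b₂, …; only kets whose every factor amplitude is nonzero survive.
|00⟩: (-0.7981)(-0.5881) = 0.4694
|01⟩: (-0.7981)(-0.6543 + 0.4754i) = (0.5222 - 0.3794i)
|10⟩: (-0.2306 + 0.5566i)(-0.5881) = (0.1356 - 0.3273i)
|11⟩: (-0.2306 + 0.5566i)(-0.6543 + 0.4754i) = (-0.1137 - 0.4738i)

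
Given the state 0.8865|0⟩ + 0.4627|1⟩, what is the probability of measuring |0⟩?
0.7859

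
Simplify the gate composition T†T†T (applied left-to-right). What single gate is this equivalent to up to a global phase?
T†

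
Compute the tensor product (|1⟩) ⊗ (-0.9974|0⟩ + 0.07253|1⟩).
-0.9974|10⟩ + 0.07253|11⟩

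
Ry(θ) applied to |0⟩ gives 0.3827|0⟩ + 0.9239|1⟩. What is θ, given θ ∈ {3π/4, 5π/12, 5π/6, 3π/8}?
3π/4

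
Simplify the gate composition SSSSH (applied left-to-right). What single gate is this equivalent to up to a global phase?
H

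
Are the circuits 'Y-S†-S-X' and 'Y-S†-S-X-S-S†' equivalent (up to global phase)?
Yes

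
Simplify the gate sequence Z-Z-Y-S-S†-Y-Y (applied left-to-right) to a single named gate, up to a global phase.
Y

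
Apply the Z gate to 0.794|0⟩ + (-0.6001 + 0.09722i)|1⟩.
0.794|0⟩ + (0.6001 - 0.09722i)|1⟩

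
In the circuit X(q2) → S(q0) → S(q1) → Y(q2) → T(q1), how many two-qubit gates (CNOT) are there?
0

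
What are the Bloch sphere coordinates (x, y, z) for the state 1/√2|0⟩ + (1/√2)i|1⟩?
(0, 1, 0)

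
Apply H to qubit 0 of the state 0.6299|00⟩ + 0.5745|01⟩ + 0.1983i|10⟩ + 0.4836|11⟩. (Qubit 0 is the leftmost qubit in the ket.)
(0.4454 + 0.1402i)|00⟩ + 0.7482|01⟩ + (0.4454 - 0.1402i)|10⟩ + 0.06428|11⟩

H on qubit 0 mixes each pair of kets that differ only in qubit 0: amplitudes (a, b) of (|…0…⟩, |…1…⟩) become ((a + b)/√2, (a − b)/√2). Kets absent from the input have amplitude 0.
(|00⟩, |10⟩): (a, b) = (0.6299, 0.1983i) → ((0.4454 + 0.1402i), (0.4454 - 0.1402i))
(|01⟩, |11⟩): (a, b) = (0.5745, 0.4836) → (0.7482, 0.06428)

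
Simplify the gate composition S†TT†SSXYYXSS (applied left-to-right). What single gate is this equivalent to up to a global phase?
S†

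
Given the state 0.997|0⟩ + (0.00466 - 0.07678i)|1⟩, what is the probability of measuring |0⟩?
0.994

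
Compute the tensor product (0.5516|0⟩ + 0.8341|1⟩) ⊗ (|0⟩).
0.5516|00⟩ + 0.8341|10⟩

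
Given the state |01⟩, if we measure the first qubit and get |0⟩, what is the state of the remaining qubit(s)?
|1⟩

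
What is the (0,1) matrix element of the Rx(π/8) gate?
-0.1951i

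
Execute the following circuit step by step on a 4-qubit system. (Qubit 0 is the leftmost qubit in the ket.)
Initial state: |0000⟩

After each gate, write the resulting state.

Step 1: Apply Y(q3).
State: i|0001⟩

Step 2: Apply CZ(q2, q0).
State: i|0001⟩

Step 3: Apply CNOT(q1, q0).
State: i|0001⟩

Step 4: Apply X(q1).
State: i|0101⟩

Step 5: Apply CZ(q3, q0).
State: i|0101⟩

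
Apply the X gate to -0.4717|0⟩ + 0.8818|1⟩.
0.8818|0⟩ - 0.4717|1⟩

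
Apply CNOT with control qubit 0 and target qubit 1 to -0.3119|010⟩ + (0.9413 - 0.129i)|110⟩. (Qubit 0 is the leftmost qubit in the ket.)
-0.3119|010⟩ + (0.9413 - 0.129i)|100⟩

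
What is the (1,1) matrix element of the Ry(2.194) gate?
0.4563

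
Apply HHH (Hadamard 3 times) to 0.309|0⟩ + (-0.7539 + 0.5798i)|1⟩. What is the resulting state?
(-0.3146 + 0.41i)|0⟩ + (0.7516 - 0.41i)|1⟩

H² = I, so H^3 = H: a single Hadamard. With (a, b) = (0.309, (-0.7539 + 0.5798i)), H gives ((a + b)/√2, (a − b)/√2) = ((-0.3146 + 0.41i), (0.7516 - 0.41i)).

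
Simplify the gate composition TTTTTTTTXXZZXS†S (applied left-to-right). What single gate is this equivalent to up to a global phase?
X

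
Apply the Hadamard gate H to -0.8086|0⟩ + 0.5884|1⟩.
-0.1557|0⟩ - 0.9878|1⟩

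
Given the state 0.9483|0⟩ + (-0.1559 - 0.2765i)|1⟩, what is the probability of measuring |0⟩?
0.8993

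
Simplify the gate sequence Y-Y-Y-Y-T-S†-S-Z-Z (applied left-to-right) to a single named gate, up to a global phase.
T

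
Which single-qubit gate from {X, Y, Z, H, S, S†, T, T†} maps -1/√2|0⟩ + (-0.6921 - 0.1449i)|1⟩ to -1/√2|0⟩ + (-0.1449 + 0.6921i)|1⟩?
S†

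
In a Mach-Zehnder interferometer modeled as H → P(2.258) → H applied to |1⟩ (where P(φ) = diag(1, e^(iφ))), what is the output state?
(0.8172 - 0.3865i)|0⟩ + (0.1828 + 0.3865i)|1⟩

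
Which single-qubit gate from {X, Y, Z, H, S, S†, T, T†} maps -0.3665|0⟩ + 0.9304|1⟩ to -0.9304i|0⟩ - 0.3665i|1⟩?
Y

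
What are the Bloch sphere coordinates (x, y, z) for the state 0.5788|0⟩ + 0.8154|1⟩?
(0.9439, 0, -0.3299)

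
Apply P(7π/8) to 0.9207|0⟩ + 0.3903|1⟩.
0.9207|0⟩ + (-0.3606 + 0.1494i)|1⟩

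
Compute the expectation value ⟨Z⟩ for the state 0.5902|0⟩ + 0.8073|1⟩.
-0.3034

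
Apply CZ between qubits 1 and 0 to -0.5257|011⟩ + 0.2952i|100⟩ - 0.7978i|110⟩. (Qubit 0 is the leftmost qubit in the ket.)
-0.5257|011⟩ + 0.2952i|100⟩ + 0.7978i|110⟩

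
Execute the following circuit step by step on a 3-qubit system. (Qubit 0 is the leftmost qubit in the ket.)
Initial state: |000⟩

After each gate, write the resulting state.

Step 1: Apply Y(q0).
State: i|100⟩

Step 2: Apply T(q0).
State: (-1/√2 + (1/√2)i)|100⟩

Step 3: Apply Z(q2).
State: (-1/√2 + (1/√2)i)|100⟩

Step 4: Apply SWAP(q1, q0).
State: (-1/√2 + (1/√2)i)|010⟩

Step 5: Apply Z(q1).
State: (1/√2 - (1/√2)i)|010⟩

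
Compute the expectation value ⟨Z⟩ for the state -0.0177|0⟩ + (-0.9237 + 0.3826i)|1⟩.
-0.9993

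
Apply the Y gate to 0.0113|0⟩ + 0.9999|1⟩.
-0.9999i|0⟩ + 0.0113i|1⟩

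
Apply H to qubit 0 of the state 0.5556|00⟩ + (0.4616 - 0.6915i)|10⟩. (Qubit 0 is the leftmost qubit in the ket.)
(0.7193 - 0.489i)|00⟩ + (0.06647 + 0.489i)|10⟩

H on qubit 0 mixes each pair of kets that differ only in qubit 0: amplitudes (a, b) of (|…0…⟩, |…1…⟩) become ((a + b)/√2, (a − b)/√2). Kets absent from the input have amplitude 0.
(|00⟩, |10⟩): (a, b) = (0.5556, (0.4616 - 0.6915i)) → ((0.7193 - 0.489i), (0.06647 + 0.489i))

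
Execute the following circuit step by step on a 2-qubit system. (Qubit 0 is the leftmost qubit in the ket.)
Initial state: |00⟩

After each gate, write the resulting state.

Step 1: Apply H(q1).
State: 1/√2|00⟩ + 1/√2|01⟩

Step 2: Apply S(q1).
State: 1/√2|00⟩ + (1/√2)i|01⟩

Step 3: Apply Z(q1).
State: 1/√2|00⟩ - (1/√2)i|01⟩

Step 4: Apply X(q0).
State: 1/√2|10⟩ - (1/√2)i|11⟩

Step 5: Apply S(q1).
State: 1/√2|10⟩ + 1/√2|11⟩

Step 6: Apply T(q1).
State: 1/√2|10⟩ + (1/2 + (1/2)i)|11⟩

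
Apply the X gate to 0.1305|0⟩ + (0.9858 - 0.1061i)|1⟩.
(0.9858 - 0.1061i)|0⟩ + 0.1305|1⟩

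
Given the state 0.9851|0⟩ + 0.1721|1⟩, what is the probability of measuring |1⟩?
0.02962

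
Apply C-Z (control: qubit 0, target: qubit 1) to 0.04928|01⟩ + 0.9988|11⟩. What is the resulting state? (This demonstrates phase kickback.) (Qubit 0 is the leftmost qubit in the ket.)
0.04928|01⟩ - 0.9988|11⟩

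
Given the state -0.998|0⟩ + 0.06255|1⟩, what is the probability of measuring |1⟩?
0.003913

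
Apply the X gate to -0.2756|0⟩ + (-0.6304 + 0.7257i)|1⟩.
(-0.6304 + 0.7257i)|0⟩ - 0.2756|1⟩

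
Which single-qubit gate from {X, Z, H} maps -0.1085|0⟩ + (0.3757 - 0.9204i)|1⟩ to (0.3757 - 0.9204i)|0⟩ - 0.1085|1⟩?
X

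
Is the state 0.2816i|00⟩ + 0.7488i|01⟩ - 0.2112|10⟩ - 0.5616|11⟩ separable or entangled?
Separable

Writing the state as a|00⟩ + b|01⟩ + c|10⟩ + d|11⟩, it is a product state iff ad − bc = 0.
Here (a, b, c, d) = (0.2816i, 0.7488i, -0.2112, -0.5616): ad − bc = (0.2816i)(-0.5616) − (0.7488i)(-0.2112) = 0, so the state is separable.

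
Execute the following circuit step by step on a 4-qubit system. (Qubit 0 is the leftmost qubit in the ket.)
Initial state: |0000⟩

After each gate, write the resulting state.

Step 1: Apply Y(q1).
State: i|0100⟩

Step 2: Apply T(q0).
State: i|0100⟩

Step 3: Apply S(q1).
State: -|0100⟩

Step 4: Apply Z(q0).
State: -|0100⟩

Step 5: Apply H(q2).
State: -1/√2|0100⟩ - 1/√2|0110⟩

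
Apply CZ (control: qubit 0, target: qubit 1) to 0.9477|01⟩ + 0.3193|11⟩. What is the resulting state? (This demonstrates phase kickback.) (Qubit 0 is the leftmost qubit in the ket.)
0.9477|01⟩ - 0.3193|11⟩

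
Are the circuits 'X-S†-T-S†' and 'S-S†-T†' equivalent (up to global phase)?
No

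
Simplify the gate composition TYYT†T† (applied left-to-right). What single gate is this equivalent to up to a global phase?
T†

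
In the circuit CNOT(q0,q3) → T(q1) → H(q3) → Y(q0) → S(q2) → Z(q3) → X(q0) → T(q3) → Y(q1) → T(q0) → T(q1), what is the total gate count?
11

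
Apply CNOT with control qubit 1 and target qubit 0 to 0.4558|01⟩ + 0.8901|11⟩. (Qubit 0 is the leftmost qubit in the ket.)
0.8901|01⟩ + 0.4558|11⟩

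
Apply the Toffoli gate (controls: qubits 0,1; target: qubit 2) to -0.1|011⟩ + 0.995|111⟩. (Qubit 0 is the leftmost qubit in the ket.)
-0.1|011⟩ + 0.995|110⟩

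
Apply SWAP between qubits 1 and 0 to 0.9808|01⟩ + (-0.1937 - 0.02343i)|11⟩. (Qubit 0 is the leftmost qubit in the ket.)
0.9808|10⟩ + (-0.1937 - 0.02343i)|11⟩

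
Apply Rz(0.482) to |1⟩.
(0.9711 + 0.2387i)|1⟩

Rz(0.482) = [[e^(−iθ/2), 0], [0, e^(iθ/2)]] with e^(±iθ/2) = cos(θ/2) ± i·sin(θ/2); θ = 0.482, cos(θ/2) ≈ 0.9711, sin(θ/2) ≈ 0.238674.
With a = amp(|0⟩) = 0 and b = amp(|1⟩) = 1:
new amp(|0⟩) = (0.9711 - 0.238674i)·a = 0
new amp(|1⟩) = (0.9711 + 0.238674i)·b = (0.9711 + 0.2387i)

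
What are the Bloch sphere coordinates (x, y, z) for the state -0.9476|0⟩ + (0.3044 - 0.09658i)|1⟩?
(-0.5769, 0.183, 0.796)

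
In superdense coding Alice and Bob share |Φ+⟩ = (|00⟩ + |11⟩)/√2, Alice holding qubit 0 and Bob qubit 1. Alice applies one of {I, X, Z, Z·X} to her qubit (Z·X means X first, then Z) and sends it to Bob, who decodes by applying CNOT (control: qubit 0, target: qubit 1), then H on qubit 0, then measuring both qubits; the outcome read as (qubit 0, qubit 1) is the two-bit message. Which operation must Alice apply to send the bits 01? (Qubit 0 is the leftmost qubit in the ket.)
X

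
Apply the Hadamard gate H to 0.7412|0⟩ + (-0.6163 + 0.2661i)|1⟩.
(0.08832 + 0.1882i)|0⟩ + (0.9599 - 0.1882i)|1⟩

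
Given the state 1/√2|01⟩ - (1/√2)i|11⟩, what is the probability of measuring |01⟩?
1/2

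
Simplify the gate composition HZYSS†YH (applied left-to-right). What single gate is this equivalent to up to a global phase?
X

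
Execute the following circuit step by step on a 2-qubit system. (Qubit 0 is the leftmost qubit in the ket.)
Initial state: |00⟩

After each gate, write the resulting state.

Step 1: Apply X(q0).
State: |10⟩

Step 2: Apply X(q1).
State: |11⟩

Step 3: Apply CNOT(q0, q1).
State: |10⟩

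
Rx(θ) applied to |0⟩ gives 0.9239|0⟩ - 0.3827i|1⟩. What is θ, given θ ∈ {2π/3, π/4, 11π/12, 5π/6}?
π/4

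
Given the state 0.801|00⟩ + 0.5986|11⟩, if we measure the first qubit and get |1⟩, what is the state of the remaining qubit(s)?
|1⟩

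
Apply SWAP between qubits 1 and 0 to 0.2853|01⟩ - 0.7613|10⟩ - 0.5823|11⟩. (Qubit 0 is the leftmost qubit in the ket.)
-0.7613|01⟩ + 0.2853|10⟩ - 0.5823|11⟩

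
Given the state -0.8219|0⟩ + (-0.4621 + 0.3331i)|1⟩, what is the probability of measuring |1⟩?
0.3245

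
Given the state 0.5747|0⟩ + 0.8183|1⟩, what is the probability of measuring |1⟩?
0.6696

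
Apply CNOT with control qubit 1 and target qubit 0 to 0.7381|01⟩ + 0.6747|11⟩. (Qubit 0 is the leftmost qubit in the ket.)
0.6747|01⟩ + 0.7381|11⟩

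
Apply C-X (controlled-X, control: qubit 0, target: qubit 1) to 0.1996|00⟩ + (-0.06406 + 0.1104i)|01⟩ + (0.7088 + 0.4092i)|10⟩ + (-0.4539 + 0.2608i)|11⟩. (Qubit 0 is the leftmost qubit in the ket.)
0.1996|00⟩ + (-0.06406 + 0.1104i)|01⟩ + (-0.4539 + 0.2608i)|10⟩ + (0.7088 + 0.4092i)|11⟩

C-X leaves the control-|0⟩ kets |00⟩, |01⟩ unchanged and applies X to qubit 1 on the control-|1⟩ pair (|10⟩, |11⟩).
X = [[0, 1], [1, 0]].
With a = amp(|10⟩) = (0.7088 + 0.4092i) and b = amp(|11⟩) = (-0.4539 + 0.2608i):
new amp(|10⟩) = (1)·b = (-0.4539 + 0.2608i)
new amp(|11⟩) = (1)·a = (0.7088 + 0.4092i)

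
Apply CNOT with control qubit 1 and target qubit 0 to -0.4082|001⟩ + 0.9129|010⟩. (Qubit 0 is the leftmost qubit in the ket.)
-0.4082|001⟩ + 0.9129|110⟩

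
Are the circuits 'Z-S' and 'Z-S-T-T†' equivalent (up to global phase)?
Yes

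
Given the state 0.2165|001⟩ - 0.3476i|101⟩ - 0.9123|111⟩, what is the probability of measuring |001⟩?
0.04687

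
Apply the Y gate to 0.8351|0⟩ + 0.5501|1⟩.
-0.5501i|0⟩ + 0.8351i|1⟩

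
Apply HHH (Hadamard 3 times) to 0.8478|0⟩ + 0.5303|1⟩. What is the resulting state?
0.9745|0⟩ + 0.2245|1⟩

H² = I, so H^3 = H: a single Hadamard. With (a, b) = (0.8478, 0.5303), H gives ((a + b)/√2, (a − b)/√2) = (0.9745, 0.2245).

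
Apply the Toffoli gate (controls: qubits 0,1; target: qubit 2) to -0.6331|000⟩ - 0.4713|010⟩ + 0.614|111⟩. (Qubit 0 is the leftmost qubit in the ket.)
-0.6331|000⟩ - 0.4713|010⟩ + 0.614|110⟩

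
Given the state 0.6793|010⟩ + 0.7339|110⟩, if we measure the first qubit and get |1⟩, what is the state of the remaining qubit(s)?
|10⟩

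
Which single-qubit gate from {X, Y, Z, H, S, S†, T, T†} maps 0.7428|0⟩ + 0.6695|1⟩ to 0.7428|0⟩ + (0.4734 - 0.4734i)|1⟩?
T†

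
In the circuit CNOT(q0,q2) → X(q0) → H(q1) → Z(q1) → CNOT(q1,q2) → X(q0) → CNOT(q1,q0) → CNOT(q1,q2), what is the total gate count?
8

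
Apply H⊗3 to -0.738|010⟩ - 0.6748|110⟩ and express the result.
-0.4995|000⟩ - 0.4995|001⟩ + 0.4995|010⟩ + 0.4995|011⟩ - 0.02234|100⟩ - 0.02234|101⟩ + 0.02234|110⟩ + 0.02234|111⟩

H⊗3 gives amp(|y⟩) = (1/2√2) Σ_x (−1)^(x·y) amp(|x⟩), where x·y is the number of positions in which both x and y have a 1.
|000⟩: (-0.738 - 0.6748)/(2√2) = -0.4995
|001⟩: (-0.738 - 0.6748)/(2√2) = -0.4995
|010⟩: (0.738 + 0.6748)/(2√2) = 0.4995
|011⟩: (0.738 + 0.6748)/(2√2) = 0.4995
|100⟩: (-0.738 + 0.6748)/(2√2) = -0.02234
|101⟩: (-0.738 + 0.6748)/(2√2) = -0.02234
|110⟩: (0.738 - 0.6748)/(2√2) = 0.02234
|111⟩: (0.738 - 0.6748)/(2√2) = 0.02234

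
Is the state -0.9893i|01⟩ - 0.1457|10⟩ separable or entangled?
Entangled

Writing the state as a|00⟩ + b|01⟩ + c|10⟩ + d|11⟩, it is a product state iff ad − bc = 0.
Here (a, b, c, d) = (0, -0.9893i, -0.1457, 0): ad − bc = (0)(0) − (-0.9893i)(-0.1457) = -0.1441i ≠ 0, so the state is entangled.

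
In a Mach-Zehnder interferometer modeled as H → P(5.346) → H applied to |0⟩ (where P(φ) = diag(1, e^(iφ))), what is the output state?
(0.796 - 0.4029i)|0⟩ + (0.204 + 0.4029i)|1⟩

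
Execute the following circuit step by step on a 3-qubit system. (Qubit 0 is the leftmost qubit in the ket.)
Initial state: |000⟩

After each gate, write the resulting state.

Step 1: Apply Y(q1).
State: i|010⟩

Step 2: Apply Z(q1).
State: -i|010⟩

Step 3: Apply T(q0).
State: -i|010⟩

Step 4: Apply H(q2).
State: -(1/√2)i|010⟩ - (1/√2)i|011⟩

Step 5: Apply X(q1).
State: -(1/√2)i|000⟩ - (1/√2)i|001⟩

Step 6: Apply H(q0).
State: -(1/2)i|000⟩ - (1/2)i|001⟩ - (1/2)i|100⟩ - (1/2)i|101⟩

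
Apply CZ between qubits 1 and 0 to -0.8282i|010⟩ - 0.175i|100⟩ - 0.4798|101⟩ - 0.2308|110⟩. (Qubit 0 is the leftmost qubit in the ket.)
-0.8282i|010⟩ - 0.175i|100⟩ - 0.4798|101⟩ + 0.2308|110⟩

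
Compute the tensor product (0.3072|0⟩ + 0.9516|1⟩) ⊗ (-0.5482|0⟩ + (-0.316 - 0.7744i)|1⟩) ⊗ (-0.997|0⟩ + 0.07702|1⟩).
0.1679|000⟩ - 0.01297|001⟩ + (0.09678 + 0.2372i)|010⟩ + (-0.007477 - 0.01832i)|011⟩ + 0.5201|100⟩ - 0.04018|101⟩ + (0.2998 + 0.7347i)|110⟩ + (-0.02316 - 0.05676i)|111⟩

amp(|b₁b₂…⟩) = product of the factor amplitudes for bits b₁, b₂, …; only kets whose every factor amplitude is nonzero survive.
|000⟩: (0.3072)(-0.5482)(-0.997) = 0.1679
|001⟩: (0.3072)(-0.5482)(0.07702) = -0.01297
|010⟩: (0.3072)(-0.316 - 0.7744i)(-0.997) = (0.09678 + 0.2372i)
|011⟩: (0.3072)(-0.316 - 0.7744i)(0.07702) = (-0.007477 - 0.01832i)
|100⟩: (0.9516)(-0.5482)(-0.997) = 0.5201
|101⟩: (0.9516)(-0.5482)(0.07702) = -0.04018
|110⟩: (0.9516)(-0.316 - 0.7744i)(-0.997) = (0.2998 + 0.7347i)
|111⟩: (0.9516)(-0.316 - 0.7744i)(0.07702) = (-0.02316 - 0.05676i)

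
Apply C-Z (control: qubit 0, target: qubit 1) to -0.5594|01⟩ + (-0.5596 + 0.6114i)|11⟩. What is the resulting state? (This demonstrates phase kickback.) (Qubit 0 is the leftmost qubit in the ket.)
-0.5594|01⟩ + (0.5596 - 0.6114i)|11⟩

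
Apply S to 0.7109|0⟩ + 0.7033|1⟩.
0.7109|0⟩ + 0.7033i|1⟩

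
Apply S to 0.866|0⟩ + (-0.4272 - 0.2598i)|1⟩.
0.866|0⟩ + (0.2598 - 0.4272i)|1⟩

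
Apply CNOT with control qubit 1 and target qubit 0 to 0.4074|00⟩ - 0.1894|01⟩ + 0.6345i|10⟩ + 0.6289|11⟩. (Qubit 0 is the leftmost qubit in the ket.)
0.4074|00⟩ + 0.6289|01⟩ + 0.6345i|10⟩ - 0.1894|11⟩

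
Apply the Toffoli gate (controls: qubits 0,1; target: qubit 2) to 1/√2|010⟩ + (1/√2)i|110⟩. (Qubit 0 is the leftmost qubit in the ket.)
1/√2|010⟩ + (1/√2)i|111⟩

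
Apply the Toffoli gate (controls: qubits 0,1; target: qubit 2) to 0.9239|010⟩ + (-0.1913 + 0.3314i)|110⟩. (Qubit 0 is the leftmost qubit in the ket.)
0.9239|010⟩ + (-0.1913 + 0.3314i)|111⟩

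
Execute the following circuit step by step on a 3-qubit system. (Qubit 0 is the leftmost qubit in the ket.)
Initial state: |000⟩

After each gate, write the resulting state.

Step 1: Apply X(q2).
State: |001⟩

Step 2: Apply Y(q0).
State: i|101⟩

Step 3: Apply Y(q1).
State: -|111⟩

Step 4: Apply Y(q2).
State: i|110⟩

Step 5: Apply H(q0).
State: (1/√2)i|010⟩ - (1/√2)i|110⟩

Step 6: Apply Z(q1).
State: -(1/√2)i|010⟩ + (1/√2)i|110⟩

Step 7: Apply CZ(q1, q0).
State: -(1/√2)i|010⟩ - (1/√2)i|110⟩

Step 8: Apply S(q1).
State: 1/√2|010⟩ + 1/√2|110⟩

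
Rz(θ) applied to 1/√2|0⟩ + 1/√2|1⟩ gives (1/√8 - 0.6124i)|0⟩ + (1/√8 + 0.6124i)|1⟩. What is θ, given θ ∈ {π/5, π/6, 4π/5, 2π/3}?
2π/3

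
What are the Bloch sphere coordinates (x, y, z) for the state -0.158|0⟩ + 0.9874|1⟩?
(-0.312, 0, -0.95)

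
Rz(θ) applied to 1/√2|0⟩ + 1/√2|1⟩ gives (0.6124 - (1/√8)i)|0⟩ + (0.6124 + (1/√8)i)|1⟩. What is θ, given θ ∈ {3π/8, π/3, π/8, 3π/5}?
π/3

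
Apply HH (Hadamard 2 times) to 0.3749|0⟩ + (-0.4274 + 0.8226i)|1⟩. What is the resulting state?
0.3749|0⟩ + (-0.4274 + 0.8226i)|1⟩

H² = I, so an even number of Hadamards cancels: H^2 = I and the state is unchanged.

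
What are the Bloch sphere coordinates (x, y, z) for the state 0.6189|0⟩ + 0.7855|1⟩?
(0.9723, 0, -0.234)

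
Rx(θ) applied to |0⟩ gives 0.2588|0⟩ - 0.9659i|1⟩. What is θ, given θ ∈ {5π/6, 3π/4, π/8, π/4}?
5π/6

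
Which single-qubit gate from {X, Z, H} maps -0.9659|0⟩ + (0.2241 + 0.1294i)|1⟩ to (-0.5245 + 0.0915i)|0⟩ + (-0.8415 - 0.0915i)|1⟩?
H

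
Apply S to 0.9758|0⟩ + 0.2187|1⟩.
0.9758|0⟩ + 0.2187i|1⟩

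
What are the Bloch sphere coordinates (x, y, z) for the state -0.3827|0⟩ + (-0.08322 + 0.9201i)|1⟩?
(0.0637, -0.7042, -0.7071)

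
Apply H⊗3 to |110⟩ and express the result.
1/√8|000⟩ + 1/√8|001⟩ - 1/√8|010⟩ - 1/√8|011⟩ - 1/√8|100⟩ - 1/√8|101⟩ + 1/√8|110⟩ + 1/√8|111⟩

H⊗3 gives amp(|y⟩) = (1/2√2) Σ_x (−1)^(x·y) amp(|x⟩), where x·y is the number of positions in which both x and y have a 1.
|000⟩: (1)/(2√2) = 1/√8
|001⟩: (1)/(2√2) = 1/√8
|010⟩: (-1)/(2√2) = -1/√8
|011⟩: (-1)/(2√2) = -1/√8
|100⟩: (-1)/(2√2) = -1/√8
|101⟩: (-1)/(2√2) = -1/√8
|110⟩: (1)/(2√2) = 1/√8
|111⟩: (1)/(2√2) = 1/√8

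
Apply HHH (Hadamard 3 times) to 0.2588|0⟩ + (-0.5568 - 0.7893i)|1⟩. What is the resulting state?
(-0.2107 - 0.5581i)|0⟩ + (0.5767 + 0.5581i)|1⟩

H² = I, so H^3 = H: a single Hadamard. With (a, b) = (0.2588, (-0.5568 - 0.7893i)), H gives ((a + b)/√2, (a − b)/√2) = ((-0.2107 - 0.5581i), (0.5767 + 0.5581i)).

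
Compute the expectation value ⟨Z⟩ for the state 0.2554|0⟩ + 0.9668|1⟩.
-0.8695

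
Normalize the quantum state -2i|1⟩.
-i|1⟩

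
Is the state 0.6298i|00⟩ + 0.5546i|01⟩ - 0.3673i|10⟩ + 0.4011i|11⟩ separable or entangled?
Entangled

Writing the state as a|00⟩ + b|01⟩ + c|10⟩ + d|11⟩, it is a product state iff ad − bc = 0.
Here (a, b, c, d) = (0.6298i, 0.5546i, -0.3673i, 0.4011i): ad − bc = (0.6298i)(0.4011i) − (0.5546i)(-0.3673i) = -0.4563 ≠ 0, so the state is entangled.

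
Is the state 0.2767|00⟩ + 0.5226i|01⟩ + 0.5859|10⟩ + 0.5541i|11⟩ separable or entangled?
Entangled

Writing the state as a|00⟩ + b|01⟩ + c|10⟩ + d|11⟩, it is a product state iff ad − bc = 0.
Here (a, b, c, d) = (0.2767, 0.5226i, 0.5859, 0.5541i): ad − bc = (0.2767)(0.5541i) − (0.5226i)(0.5859) = -0.1529i ≠ 0, so the state is entangled.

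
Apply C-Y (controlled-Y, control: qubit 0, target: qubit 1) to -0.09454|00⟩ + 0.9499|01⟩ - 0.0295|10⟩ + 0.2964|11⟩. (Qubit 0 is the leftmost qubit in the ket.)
-0.09454|00⟩ + 0.9499|01⟩ - 0.2964i|10⟩ - 0.0295i|11⟩

C-Y leaves the control-|0⟩ kets |00⟩, |01⟩ unchanged and applies Y to qubit 1 on the control-|1⟩ pair (|10⟩, |11⟩).
Y = [[0, -i], [i, 0]].
With a = amp(|10⟩) = -0.0295 and b = amp(|11⟩) = 0.2964:
new amp(|10⟩) = (-i)·b = -0.2964i
new amp(|11⟩) = (i)·a = -0.0295i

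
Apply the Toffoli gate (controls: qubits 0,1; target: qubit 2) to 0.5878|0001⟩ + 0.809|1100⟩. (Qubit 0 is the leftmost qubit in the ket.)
0.5878|0001⟩ + 0.809|1110⟩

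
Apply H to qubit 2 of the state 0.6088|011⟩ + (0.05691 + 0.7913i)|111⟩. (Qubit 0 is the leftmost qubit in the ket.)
0.4305|010⟩ - 0.4305|011⟩ + (0.04024 + 0.5595i)|110⟩ + (-0.04024 - 0.5595i)|111⟩

H on qubit 2 mixes each pair of kets that differ only in qubit 2: amplitudes (a, b) of (|…0…⟩, |…1…⟩) become ((a + b)/√2, (a − b)/√2). Kets absent from the input have amplitude 0.
(|010⟩, |011⟩): (a, b) = (0, 0.6088) → (0.4305, -0.4305)
(|110⟩, |111⟩): (a, b) = (0, (0.05691 + 0.7913i)) → ((0.04024 + 0.5595i), (-0.04024 - 0.5595i))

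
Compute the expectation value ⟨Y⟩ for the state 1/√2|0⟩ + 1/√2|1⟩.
0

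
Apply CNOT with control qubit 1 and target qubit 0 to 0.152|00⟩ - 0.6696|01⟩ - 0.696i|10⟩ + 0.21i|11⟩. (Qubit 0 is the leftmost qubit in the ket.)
0.152|00⟩ + 0.21i|01⟩ - 0.696i|10⟩ - 0.6696|11⟩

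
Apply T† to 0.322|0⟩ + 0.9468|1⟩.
0.322|0⟩ + (0.6695 - 0.6695i)|1⟩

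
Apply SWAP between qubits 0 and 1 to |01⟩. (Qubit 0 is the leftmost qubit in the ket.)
|10⟩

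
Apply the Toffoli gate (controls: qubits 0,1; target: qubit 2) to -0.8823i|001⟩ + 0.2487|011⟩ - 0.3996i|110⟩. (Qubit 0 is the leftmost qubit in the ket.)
-0.8823i|001⟩ + 0.2487|011⟩ - 0.3996i|111⟩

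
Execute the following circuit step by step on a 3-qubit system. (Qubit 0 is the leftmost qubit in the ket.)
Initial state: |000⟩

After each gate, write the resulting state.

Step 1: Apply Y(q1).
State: i|010⟩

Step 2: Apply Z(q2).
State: i|010⟩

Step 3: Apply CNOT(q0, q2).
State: i|010⟩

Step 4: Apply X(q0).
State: i|110⟩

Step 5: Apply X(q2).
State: i|111⟩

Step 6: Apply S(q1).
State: -|111⟩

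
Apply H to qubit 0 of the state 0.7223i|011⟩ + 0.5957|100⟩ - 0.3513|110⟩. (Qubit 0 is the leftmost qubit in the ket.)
0.4212|000⟩ - 0.2484|010⟩ + 0.5107i|011⟩ - 0.4212|100⟩ + 0.2484|110⟩ + 0.5107i|111⟩

H on qubit 0 mixes each pair of kets that differ only in qubit 0: amplitudes (a, b) of (|…0…⟩, |…1…⟩) become ((a + b)/√2, (a − b)/√2). Kets absent from the input have amplitude 0.
(|000⟩, |100⟩): (a, b) = (0, 0.5957) → (0.4212, -0.4212)
(|010⟩, |110⟩): (a, b) = (0, -0.3513) → (-0.2484, 0.2484)
(|011⟩, |111⟩): (a, b) = (0.7223i, 0) → (0.5107i, 0.5107i)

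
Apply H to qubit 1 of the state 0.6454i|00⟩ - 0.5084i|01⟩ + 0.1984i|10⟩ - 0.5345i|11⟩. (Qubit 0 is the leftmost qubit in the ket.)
0.09687i|00⟩ + 0.8159i|01⟩ - 0.2377i|10⟩ + 0.5182i|11⟩

H on qubit 1 mixes each pair of kets that differ only in qubit 1: amplitudes (a, b) of (|…0…⟩, |…1…⟩) become ((a + b)/√2, (a − b)/√2). Kets absent from the input have amplitude 0.
(|00⟩, |01⟩): (a, b) = (0.6454i, -0.5084i) → (0.09687i, 0.8159i)
(|10⟩, |11⟩): (a, b) = (0.1984i, -0.5345i) → (-0.2377i, 0.5182i)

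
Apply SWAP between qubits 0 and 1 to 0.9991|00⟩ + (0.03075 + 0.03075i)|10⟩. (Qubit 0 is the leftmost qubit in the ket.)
0.9991|00⟩ + (0.03075 + 0.03075i)|01⟩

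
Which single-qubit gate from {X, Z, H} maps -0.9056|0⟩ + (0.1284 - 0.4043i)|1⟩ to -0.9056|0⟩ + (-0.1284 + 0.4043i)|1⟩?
Z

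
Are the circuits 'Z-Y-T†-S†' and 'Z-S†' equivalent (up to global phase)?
No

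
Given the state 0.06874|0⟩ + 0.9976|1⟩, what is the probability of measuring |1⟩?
0.9952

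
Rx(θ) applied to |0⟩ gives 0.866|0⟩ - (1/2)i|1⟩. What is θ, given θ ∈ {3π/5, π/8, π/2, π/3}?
π/3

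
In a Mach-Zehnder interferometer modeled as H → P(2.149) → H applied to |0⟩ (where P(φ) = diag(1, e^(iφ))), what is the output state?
(0.2267 + 0.4187i)|0⟩ + (0.7733 - 0.4187i)|1⟩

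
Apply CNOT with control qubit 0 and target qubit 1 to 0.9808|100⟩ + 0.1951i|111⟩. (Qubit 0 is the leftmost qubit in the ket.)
0.1951i|101⟩ + 0.9808|110⟩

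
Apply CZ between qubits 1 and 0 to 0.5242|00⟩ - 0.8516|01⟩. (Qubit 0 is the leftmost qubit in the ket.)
0.5242|00⟩ - 0.8516|01⟩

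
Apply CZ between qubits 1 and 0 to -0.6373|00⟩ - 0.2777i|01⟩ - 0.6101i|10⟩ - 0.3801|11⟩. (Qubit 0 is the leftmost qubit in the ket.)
-0.6373|00⟩ - 0.2777i|01⟩ - 0.6101i|10⟩ + 0.3801|11⟩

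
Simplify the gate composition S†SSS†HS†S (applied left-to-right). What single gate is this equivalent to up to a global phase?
H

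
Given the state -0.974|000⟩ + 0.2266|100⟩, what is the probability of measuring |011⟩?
0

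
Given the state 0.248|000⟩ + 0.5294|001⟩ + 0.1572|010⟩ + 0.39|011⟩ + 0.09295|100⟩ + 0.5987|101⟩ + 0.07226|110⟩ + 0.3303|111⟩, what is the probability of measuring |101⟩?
0.3584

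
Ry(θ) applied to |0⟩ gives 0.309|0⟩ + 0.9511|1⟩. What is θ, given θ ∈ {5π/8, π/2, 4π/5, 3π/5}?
4π/5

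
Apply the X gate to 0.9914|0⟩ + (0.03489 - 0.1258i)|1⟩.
(0.03489 - 0.1258i)|0⟩ + 0.9914|1⟩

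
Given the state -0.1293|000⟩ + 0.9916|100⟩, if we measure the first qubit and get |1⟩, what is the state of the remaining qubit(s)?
|00⟩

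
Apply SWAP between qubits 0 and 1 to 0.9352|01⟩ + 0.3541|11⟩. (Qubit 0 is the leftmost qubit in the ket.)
0.9352|10⟩ + 0.3541|11⟩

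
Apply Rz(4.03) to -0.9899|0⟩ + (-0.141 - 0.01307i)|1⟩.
(0.4254 + 0.8938i)|0⟩ + (0.07239 - 0.1217i)|1⟩

Rz(4.03) = [[e^(−iθ/2), 0], [0, e^(iθ/2)]] with e^(±iθ/2) = cos(θ/2) ± i·sin(θ/2); θ = 4.03, cos(θ/2) ≈ -0.429739, sin(θ/2) ≈ 0.902953.
With a = amp(|0⟩) = -0.9899 and b = amp(|1⟩) = (-0.141 - 0.01307i):
new amp(|0⟩) = (-0.429739 - 0.902953i)·a = (0.4254 + 0.8938i)
new amp(|1⟩) = (-0.429739 + 0.902953i)·b = (0.07239 - 0.1217i)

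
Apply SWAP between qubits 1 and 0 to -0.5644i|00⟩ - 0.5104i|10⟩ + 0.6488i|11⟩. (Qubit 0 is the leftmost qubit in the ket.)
-0.5644i|00⟩ - 0.5104i|01⟩ + 0.6488i|11⟩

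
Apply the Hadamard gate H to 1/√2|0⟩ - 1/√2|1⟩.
|1⟩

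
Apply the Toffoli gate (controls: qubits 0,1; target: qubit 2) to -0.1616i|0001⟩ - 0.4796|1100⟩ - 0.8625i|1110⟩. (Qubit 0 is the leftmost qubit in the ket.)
-0.1616i|0001⟩ - 0.8625i|1100⟩ - 0.4796|1110⟩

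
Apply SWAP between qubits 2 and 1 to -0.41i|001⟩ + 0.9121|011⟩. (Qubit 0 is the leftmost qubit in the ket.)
-0.41i|010⟩ + 0.9121|011⟩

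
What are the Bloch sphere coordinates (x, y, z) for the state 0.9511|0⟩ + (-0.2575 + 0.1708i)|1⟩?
(-0.4898, 0.3249, 0.8091)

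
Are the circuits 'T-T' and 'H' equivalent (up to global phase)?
No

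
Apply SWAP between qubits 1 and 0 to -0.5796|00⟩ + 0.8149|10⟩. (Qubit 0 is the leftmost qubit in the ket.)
-0.5796|00⟩ + 0.8149|01⟩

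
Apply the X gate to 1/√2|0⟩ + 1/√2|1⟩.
1/√2|0⟩ + 1/√2|1⟩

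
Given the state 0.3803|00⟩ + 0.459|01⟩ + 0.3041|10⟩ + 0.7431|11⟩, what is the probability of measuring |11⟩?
0.5522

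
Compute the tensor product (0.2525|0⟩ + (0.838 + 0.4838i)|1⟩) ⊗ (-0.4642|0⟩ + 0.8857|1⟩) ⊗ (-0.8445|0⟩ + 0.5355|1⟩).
0.09898|000⟩ - 0.06277|001⟩ - 0.1889|010⟩ + 0.1198|011⟩ + (0.3285 + 0.1897i)|100⟩ + (-0.2083 - 0.1203i)|101⟩ + (-0.6268 - 0.3619i)|110⟩ + (0.3975 + 0.2295i)|111⟩

amp(|b₁b₂…⟩) = product of the factor amplitudes for bits b₁, b₂, …; only kets whose every factor amplitude is nonzero survive.
|000⟩: (0.2525)(-0.4642)(-0.8445) = 0.09898
|001⟩: (0.2525)(-0.4642)(0.5355) = -0.06277
|010⟩: (0.2525)(0.8857)(-0.8445) = -0.1889
|011⟩: (0.2525)(0.8857)(0.5355) = 0.1198
|100⟩: (0.838 + 0.4838i)(-0.4642)(-0.8445) = (0.3285 + 0.1897i)
|101⟩: (0.838 + 0.4838i)(-0.4642)(0.5355) = (-0.2083 - 0.1203i)
|110⟩: (0.838 + 0.4838i)(0.8857)(-0.8445) = (-0.6268 - 0.3619i)
|111⟩: (0.838 + 0.4838i)(0.8857)(0.5355) = (0.3975 + 0.2295i)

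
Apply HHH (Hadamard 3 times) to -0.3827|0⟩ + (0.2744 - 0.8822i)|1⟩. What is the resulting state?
(-0.07658 - 0.6238i)|0⟩ + (-0.4646 + 0.6238i)|1⟩

H² = I, so H^3 = H: a single Hadamard. With (a, b) = (-0.3827, (0.2744 - 0.8822i)), H gives ((a + b)/√2, (a − b)/√2) = ((-0.07658 - 0.6238i), (-0.4646 + 0.6238i)).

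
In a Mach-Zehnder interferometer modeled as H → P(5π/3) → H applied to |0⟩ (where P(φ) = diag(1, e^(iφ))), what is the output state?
(0.75 - 0.433i)|0⟩ + (0.25 + 0.433i)|1⟩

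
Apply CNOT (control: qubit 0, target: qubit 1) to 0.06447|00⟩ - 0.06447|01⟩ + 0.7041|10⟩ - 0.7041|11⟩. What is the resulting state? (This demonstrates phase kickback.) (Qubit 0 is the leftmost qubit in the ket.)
0.06447|00⟩ - 0.06447|01⟩ - 0.7041|10⟩ + 0.7041|11⟩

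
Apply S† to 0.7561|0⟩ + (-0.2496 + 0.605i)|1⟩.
0.7561|0⟩ + (0.605 + 0.2496i)|1⟩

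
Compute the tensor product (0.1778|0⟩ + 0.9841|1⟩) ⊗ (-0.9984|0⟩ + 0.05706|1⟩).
-0.1775|00⟩ + 0.01015|01⟩ - 0.9825|10⟩ + 0.05615|11⟩

amp(|b₁b₂…⟩) = product of the factor amplitudes for bits b₁, b₂, …; only kets whose every factor amplitude is nonzero survive.
|00⟩: (0.1778)(-0.9984) = -0.1775
|01⟩: (0.1778)(0.05706) = 0.01015
|10⟩: (0.9841)(-0.9984) = -0.9825
|11⟩: (0.9841)(0.05706) = 0.05615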